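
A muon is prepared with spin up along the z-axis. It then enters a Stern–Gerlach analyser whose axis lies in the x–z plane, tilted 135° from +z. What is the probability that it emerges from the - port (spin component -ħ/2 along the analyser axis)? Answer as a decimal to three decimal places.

For spin-½, the probability of finding spin-up along an axis at angle θ to the initial spin direction is cos²(θ/2); spin-down is sin²(θ/2).
θ = 135°, so P = sin²(67.5°) ≈ 0.854.

0.854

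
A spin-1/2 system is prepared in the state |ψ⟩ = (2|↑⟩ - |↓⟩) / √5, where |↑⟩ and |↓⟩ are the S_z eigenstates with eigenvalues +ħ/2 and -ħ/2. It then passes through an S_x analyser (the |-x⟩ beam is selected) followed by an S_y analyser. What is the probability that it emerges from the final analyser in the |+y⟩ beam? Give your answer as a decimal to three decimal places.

First analyser (S_x): P(|-x⟩) = |⟨-x|ψ⟩|² = 9/10.
After stage 1 the state is |-x⟩; P(|+y⟩) = |⟨+y|-x⟩|² = 1/2.
Joint probability = 9/10 × 1/2 = 0.450.

0.450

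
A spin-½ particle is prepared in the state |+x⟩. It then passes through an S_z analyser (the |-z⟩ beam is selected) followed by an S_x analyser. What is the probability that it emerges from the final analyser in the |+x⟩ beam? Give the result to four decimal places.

First analyser (S_z): from |+x⟩, P(|-z⟩) = 1/2.
After stage 1 the state is |-z⟩; P(|+x⟩) = |⟨+x|-z⟩|² = 1/2.
Joint probability = 1/2 × 1/2 = 0.2500.

0.2500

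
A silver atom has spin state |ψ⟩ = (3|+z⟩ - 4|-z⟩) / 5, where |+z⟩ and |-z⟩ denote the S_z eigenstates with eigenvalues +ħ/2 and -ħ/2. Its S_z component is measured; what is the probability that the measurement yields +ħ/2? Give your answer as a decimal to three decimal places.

0.360

The +ħ/2 outcome corresponds to |+z⟩. Its amplitude in |ψ⟩ is 3/5.
P = |3|² / 25 = 9/25.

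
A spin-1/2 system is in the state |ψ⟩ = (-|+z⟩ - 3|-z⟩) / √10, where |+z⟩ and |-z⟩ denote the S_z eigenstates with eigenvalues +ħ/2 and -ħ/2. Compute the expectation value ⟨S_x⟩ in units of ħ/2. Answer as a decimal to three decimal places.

0.600

⟨σ_x⟩ = 2 Re(a* b)/(|a|²+|b|²) with a = -1, b = -3.
a* b = 3, so ⟨σ_x⟩ = 6/10.
⟨S_x⟩ = (ħ/2)·⟨σ_x⟩.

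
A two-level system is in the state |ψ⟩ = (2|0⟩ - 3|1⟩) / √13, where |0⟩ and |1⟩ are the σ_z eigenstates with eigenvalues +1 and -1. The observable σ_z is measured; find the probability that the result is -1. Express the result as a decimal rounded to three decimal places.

The -1 outcome corresponds to |1⟩. Its amplitude in |ψ⟩ is -3/√13.
P = |-3|² / 13 = 9/13.

0.692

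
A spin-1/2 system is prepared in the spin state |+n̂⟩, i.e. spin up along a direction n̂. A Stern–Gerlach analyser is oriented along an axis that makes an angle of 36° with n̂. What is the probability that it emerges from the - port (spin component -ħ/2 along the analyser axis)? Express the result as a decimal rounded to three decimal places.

0.095

For spin-½, the probability of finding spin-up along an axis at angle θ to the initial spin direction is cos²(θ/2); spin-down is sin²(θ/2).
θ = 36°, so P = sin²(18°) ≈ 0.095.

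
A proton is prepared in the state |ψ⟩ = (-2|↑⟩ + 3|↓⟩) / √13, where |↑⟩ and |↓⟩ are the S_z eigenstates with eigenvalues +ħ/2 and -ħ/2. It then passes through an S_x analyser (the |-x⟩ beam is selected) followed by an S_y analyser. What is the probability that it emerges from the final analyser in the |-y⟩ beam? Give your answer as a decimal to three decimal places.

First analyser (S_x): P(|-x⟩) = |⟨-x|ψ⟩|² = 25/26.
After stage 1 the state is |-x⟩; P(|-y⟩) = |⟨-y|-x⟩|² = 1/2.
Joint probability = 25/26 × 1/2 = 0.481.

0.481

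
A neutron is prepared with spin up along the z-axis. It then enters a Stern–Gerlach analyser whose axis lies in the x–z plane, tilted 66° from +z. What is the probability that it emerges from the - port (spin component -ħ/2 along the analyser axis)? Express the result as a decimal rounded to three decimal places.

For spin-½, the probability of finding spin-up along an axis at angle θ to the initial spin direction is cos²(θ/2); spin-down is sin²(θ/2).
θ = 66°, so P = sin²(33°) ≈ 0.297.

0.297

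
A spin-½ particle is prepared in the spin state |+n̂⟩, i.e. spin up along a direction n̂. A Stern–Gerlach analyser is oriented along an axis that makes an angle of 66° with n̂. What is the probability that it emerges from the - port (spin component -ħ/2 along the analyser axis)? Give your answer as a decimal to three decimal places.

For spin-½, the probability of finding spin-up along an axis at angle θ to the initial spin direction is cos²(θ/2); spin-down is sin²(θ/2).
θ = 66°, so P = sin²(33°) ≈ 0.297.

0.297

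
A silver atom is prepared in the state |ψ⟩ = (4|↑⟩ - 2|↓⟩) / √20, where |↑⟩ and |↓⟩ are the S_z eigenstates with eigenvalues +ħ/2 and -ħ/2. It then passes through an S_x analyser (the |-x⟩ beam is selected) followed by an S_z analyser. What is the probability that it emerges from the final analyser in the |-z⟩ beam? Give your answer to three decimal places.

0.450

First analyser (S_x): P(|-x⟩) = |⟨-x|ψ⟩|² = 36/40.
After stage 1 the state is |-x⟩; P(|-z⟩) = |⟨-z|-x⟩|² = 1/2.
Joint probability = 36/40 × 1/2 = 0.450.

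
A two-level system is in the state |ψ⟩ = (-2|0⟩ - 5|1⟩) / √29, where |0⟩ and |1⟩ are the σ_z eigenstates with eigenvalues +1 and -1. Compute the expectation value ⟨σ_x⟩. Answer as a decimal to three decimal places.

⟨σ_x⟩ = 2 Re(a* b)/(|a|²+|b|²) with a = -2, b = -5.
a* b = 10, so ⟨σ_x⟩ = 20/29.

0.690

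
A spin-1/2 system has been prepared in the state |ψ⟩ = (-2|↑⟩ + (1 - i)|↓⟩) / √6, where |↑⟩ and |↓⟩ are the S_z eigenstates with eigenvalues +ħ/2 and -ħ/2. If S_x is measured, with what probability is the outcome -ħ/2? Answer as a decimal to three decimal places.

0.833

|-x⟩ = (|↑⟩ - |↓⟩)/√2, so ⟨-x|ψ⟩ = (-3 + i) / (√2·√6).
P = |-3 + i|² / 12 = 10/12.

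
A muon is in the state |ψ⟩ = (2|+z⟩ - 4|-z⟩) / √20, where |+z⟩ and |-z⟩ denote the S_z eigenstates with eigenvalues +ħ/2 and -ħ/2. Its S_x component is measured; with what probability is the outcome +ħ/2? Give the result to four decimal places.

|+x⟩ = (|+z⟩ + |-z⟩)/√2, so ⟨+x|ψ⟩ = (-2) / (√2·√20).
P = |-2|² / 40 = 4/40.

0.1000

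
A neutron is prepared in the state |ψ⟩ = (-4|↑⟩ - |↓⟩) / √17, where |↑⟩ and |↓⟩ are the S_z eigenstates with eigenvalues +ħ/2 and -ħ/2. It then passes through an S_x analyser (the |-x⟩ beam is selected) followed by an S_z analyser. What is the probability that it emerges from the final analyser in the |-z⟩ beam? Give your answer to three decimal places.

0.132

First analyser (S_x): P(|-x⟩) = |⟨-x|ψ⟩|² = 9/34.
After stage 1 the state is |-x⟩; P(|-z⟩) = |⟨-z|-x⟩|² = 1/2.
Joint probability = 9/34 × 1/2 = 0.132.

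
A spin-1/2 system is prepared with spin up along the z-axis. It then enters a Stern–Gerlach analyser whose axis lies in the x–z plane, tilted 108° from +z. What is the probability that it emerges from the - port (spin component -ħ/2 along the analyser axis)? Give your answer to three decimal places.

For spin-½, the probability of finding spin-up along an axis at angle θ to the initial spin direction is cos²(θ/2); spin-down is sin²(θ/2).
θ = 108°, so P = sin²(54°) ≈ 0.655.

0.655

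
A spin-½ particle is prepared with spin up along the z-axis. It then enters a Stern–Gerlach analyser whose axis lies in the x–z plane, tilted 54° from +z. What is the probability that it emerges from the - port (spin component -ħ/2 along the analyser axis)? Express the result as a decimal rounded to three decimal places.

0.206

For spin-½, the probability of finding spin-up along an axis at angle θ to the initial spin direction is cos²(θ/2); spin-down is sin²(θ/2).
θ = 54°, so P = sin²(27°) ≈ 0.206.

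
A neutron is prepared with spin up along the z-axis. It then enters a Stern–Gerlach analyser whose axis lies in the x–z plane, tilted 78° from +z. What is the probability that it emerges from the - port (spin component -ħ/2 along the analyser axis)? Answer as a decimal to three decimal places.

For spin-½, the probability of finding spin-up along an axis at angle θ to the initial spin direction is cos²(θ/2); spin-down is sin²(θ/2).
θ = 78°, so P = sin²(39°) ≈ 0.396.

0.396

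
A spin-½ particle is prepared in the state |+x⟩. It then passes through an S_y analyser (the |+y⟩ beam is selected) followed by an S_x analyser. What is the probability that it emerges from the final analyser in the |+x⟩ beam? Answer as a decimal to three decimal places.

0.250

First analyser (S_y): from |+x⟩, P(|+y⟩) = 1/2.
After stage 1 the state is |+y⟩; P(|+x⟩) = |⟨+x|+y⟩|² = 1/2.
Joint probability = 1/2 × 1/2 = 0.250.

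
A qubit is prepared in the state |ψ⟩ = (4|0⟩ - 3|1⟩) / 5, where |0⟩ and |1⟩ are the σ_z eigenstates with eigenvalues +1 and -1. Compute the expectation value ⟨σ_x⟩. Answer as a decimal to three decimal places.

⟨σ_x⟩ = 2 Re(a* b)/(|a|²+|b|²) with a = 4, b = -3.
a* b = -12, so ⟨σ_x⟩ = -24/25.

-0.960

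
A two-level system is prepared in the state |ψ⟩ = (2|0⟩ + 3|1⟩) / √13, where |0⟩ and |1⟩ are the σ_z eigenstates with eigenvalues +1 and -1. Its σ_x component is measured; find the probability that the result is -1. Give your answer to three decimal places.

0.038

|-x⟩ = (|0⟩ - |1⟩)/√2, so ⟨-x|ψ⟩ = (-1) / (√2·√13).
P = |-1|² / 26 = 1/26.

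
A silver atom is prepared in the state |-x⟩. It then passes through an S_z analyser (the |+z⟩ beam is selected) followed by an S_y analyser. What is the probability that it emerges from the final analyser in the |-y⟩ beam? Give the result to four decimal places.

First analyser (S_z): from |-x⟩, P(|+z⟩) = 1/2.
After stage 1 the state is |+z⟩; P(|-y⟩) = |⟨-y|+z⟩|² = 1/2.
Joint probability = 1/2 × 1/2 = 0.2500.

0.2500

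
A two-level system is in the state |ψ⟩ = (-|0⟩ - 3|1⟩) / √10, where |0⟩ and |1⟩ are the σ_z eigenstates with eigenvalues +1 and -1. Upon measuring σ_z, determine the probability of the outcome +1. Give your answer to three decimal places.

The +1 outcome corresponds to |0⟩. Its amplitude in |ψ⟩ is -1/√10.
P = |-1|² / 10 = 1/10.

0.100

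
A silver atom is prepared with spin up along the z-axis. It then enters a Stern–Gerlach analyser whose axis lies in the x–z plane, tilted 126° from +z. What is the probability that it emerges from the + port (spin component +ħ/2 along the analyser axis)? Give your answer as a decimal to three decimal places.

0.206

For spin-½, the probability of finding spin-up along an axis at angle θ to the initial spin direction is cos²(θ/2); spin-down is sin²(θ/2).
θ = 126°, so P = cos²(63°) ≈ 0.206.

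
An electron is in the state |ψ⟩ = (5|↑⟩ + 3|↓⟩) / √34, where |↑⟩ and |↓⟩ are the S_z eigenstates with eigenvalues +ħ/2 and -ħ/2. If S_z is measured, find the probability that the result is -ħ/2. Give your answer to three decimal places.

0.265

The -ħ/2 outcome corresponds to |↓⟩. Its amplitude in |ψ⟩ is 3/√34.
P = |3|² / 34 = 9/34.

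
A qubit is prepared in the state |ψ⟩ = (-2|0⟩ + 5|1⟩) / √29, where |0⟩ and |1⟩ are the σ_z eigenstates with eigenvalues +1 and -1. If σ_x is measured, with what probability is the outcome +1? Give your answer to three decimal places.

|+x⟩ = (|0⟩ + |1⟩)/√2, so ⟨+x|ψ⟩ = (3) / (√2·√29).
P = |3|² / 58 = 9/58.

0.155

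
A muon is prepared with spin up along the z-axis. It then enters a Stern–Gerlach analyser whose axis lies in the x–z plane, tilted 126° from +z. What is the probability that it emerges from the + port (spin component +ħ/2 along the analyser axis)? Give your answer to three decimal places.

0.206

For spin-½, the probability of finding spin-up along an axis at angle θ to the initial spin direction is cos²(θ/2); spin-down is sin²(θ/2).
θ = 126°, so P = cos²(63°) ≈ 0.206.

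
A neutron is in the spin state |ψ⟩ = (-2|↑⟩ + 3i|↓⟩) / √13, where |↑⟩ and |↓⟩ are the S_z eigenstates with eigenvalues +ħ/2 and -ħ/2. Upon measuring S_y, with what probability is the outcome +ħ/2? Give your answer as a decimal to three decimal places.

0.038

|+y⟩ = (|↑⟩ + i|↓⟩)/√2, so ⟨+y|ψ⟩ = (1) / (√2·√13).
P = |1|² / 26 = 1/26.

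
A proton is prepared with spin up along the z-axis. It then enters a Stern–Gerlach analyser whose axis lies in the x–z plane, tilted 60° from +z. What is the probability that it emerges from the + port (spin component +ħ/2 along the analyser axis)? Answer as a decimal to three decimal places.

0.750

For spin-½, the probability of finding spin-up along an axis at angle θ to the initial spin direction is cos²(θ/2); spin-down is sin²(θ/2).
θ = 60°, so P = cos²(30°) ≈ 0.750.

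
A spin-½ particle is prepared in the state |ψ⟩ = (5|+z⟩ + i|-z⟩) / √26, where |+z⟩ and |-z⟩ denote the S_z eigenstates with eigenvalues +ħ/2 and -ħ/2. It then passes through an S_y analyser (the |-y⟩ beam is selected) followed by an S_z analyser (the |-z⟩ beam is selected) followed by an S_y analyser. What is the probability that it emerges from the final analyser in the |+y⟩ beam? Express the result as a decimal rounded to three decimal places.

0.077

First analyser (S_y): P(|-y⟩) = |⟨-y|ψ⟩|² = 16/52.
After stage 1 the state is |-y⟩; P(|-z⟩) = |⟨-z|-y⟩|² = 1/2.
After stage 2 the state is |-z⟩; P(|+y⟩) = |⟨+y|-z⟩|² = 1/2.
Joint probability = 16/52 × 1/2 × 1/2 = 0.077.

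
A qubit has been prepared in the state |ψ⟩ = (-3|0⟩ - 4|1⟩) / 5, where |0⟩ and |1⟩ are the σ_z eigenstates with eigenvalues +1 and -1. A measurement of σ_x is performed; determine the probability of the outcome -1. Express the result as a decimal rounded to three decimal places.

|-x⟩ = (|0⟩ - |1⟩)/√2, so ⟨-x|ψ⟩ = (1) / (√2·5).
P = |1|² / 50 = 1/50.

0.020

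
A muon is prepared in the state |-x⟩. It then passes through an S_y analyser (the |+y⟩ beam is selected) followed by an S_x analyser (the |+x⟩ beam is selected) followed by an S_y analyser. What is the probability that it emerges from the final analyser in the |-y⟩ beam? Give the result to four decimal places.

0.1250

First analyser (S_y): from |-x⟩, P(|+y⟩) = 1/2.
After stage 1 the state is |+y⟩; P(|+x⟩) = |⟨+x|+y⟩|² = 1/2.
After stage 2 the state is |+x⟩; P(|-y⟩) = |⟨-y|+x⟩|² = 1/2.
Joint probability = 1/2 × 1/2 × 1/2 = 0.1250.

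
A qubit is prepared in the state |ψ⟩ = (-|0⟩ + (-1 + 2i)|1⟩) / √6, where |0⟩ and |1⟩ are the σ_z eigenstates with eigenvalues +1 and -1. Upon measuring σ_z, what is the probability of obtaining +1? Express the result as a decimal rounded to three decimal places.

0.167

The +1 outcome corresponds to |0⟩. Its amplitude in |ψ⟩ is -1/√6.
P = |-1|² / 6 = 1/6.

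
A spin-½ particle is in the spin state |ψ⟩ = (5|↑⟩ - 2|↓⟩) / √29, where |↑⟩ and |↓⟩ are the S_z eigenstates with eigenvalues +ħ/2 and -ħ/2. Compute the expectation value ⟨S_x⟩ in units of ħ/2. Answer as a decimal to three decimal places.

⟨σ_x⟩ = 2 Re(a* b)/(|a|²+|b|²) with a = 5, b = -2.
a* b = -10, so ⟨σ_x⟩ = -20/29.
⟨S_x⟩ = (ħ/2)·⟨σ_x⟩.

-0.690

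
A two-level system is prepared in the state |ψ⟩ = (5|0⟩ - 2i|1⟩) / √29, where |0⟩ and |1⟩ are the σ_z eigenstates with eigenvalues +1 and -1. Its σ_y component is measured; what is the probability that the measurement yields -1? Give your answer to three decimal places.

|-y⟩ = (|0⟩ - i|1⟩)/√2, so ⟨-y|ψ⟩ = (7) / (√2·√29).
P = |7|² / 58 = 49/58.

0.845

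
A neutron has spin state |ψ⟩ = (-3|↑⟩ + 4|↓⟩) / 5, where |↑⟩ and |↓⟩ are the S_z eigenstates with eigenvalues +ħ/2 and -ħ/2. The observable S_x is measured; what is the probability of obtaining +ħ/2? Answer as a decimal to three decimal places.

0.020

|+x⟩ = (|↑⟩ + |↓⟩)/√2, so ⟨+x|ψ⟩ = (1) / (√2·5).
P = |1|² / 50 = 1/50.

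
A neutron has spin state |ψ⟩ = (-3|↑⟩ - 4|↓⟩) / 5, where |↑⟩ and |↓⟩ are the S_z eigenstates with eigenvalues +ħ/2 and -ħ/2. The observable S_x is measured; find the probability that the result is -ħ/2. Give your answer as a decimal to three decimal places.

0.020

|-x⟩ = (|↑⟩ - |↓⟩)/√2, so ⟨-x|ψ⟩ = (1) / (√2·5).
P = |1|² / 50 = 1/50.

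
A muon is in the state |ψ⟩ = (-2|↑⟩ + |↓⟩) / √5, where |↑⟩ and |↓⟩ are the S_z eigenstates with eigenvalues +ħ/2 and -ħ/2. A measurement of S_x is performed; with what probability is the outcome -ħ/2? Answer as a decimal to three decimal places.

|-x⟩ = (|↑⟩ - |↓⟩)/√2, so ⟨-x|ψ⟩ = (-3) / (√2·√5).
P = |-3|² / 10 = 9/10.

0.900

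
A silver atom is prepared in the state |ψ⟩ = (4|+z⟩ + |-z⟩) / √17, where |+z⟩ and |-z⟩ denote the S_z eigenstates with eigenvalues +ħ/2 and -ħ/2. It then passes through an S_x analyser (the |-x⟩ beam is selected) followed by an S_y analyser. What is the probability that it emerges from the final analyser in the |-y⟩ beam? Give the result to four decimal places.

0.1324

First analyser (S_x): P(|-x⟩) = |⟨-x|ψ⟩|² = 9/34.
After stage 1 the state is |-x⟩; P(|-y⟩) = |⟨-y|-x⟩|² = 1/2.
Joint probability = 9/34 × 1/2 = 0.1324.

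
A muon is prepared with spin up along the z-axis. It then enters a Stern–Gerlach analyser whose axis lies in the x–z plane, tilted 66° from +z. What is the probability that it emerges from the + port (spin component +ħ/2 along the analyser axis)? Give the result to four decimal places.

0.7034

For spin-½, the probability of finding spin-up along an axis at angle θ to the initial spin direction is cos²(θ/2); spin-down is sin²(θ/2).
θ = 66°, so P = cos²(33°) ≈ 0.7034.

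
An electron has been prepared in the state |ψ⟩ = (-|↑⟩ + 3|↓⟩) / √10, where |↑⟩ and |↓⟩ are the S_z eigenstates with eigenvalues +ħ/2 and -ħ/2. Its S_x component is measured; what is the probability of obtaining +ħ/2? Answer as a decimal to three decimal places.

0.200

|+x⟩ = (|↑⟩ + |↓⟩)/√2, so ⟨+x|ψ⟩ = (2) / (√2·√10).
P = |2|² / 20 = 4/20.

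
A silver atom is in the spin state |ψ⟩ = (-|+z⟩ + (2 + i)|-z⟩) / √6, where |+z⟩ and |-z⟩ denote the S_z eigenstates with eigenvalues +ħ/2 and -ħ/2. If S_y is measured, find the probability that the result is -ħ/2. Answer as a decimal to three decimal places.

0.667

|-y⟩ = (|+z⟩ - i|-z⟩)/√2, so ⟨-y|ψ⟩ = (-2 + 2i) / (√2·√6).
P = |-2 + 2i|² / 12 = 8/12.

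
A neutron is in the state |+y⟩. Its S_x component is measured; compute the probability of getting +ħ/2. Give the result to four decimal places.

In the S_z basis, |+y⟩ = (|↑⟩ + i|↓⟩)/√2 and |+x⟩ = (|↑⟩ + |↓⟩)/√2.
|⟨+x|+y⟩|² = 1/2.

0.5000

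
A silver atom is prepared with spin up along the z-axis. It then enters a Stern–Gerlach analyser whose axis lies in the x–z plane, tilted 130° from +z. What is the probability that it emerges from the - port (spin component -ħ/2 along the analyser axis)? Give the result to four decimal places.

For spin-½, the probability of finding spin-up along an axis at angle θ to the initial spin direction is cos²(θ/2); spin-down is sin²(θ/2).
θ = 130°, so P = sin²(65°) ≈ 0.8214.

0.8214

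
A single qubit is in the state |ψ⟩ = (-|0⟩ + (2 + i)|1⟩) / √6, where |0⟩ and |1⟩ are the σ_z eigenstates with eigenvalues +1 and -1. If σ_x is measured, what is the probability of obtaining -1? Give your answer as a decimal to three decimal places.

|-x⟩ = (|0⟩ - |1⟩)/√2, so ⟨-x|ψ⟩ = (-3 - i) / (√2·√6).
P = |-3 - i|² / 12 = 10/12.

0.833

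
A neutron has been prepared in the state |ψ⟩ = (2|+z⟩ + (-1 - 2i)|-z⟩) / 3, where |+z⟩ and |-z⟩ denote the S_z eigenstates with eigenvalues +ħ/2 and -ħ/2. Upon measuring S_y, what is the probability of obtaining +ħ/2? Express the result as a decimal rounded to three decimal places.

|+y⟩ = (|+z⟩ + i|-z⟩)/√2, so ⟨+y|ψ⟩ = (i) / (√2·3).
P = |i|² / 18 = 1/18.

0.056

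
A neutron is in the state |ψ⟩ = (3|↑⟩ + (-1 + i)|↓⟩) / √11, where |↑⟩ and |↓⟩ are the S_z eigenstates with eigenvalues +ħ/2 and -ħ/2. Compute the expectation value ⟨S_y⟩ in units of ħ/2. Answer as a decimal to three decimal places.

⟨σ_y⟩ = 2 Im(a* b)/(|a|²+|b|²) with a = 3, b = (-1 + i).
a* b = (-3 + 3i), so ⟨σ_y⟩ = 6/11.
⟨S_y⟩ = (ħ/2)·⟨σ_y⟩.

0.545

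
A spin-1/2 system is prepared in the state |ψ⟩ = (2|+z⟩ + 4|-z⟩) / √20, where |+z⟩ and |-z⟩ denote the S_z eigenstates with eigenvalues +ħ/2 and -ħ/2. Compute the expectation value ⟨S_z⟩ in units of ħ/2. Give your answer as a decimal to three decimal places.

⟨σ_z⟩ = |a|² - |b|² divided by |a|²+|b|², with a, b the |+z⟩, |-z⟩ amplitudes.
= (4 - 16)/20 = -12/20.
⟨S_z⟩ = (ħ/2)·⟨σ_z⟩.

-0.600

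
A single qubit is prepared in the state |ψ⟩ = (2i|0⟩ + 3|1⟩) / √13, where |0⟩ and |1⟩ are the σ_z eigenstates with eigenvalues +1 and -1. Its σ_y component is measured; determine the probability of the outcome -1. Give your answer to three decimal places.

0.962

|-y⟩ = (|0⟩ - i|1⟩)/√2, so ⟨-y|ψ⟩ = (5i) / (√2·√13).
P = |5i|² / 26 = 25/26.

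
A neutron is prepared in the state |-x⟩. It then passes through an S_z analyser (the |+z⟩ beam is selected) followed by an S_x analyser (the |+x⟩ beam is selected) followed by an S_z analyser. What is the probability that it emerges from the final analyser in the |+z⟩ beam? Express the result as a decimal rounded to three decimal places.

First analyser (S_z): from |-x⟩, P(|+z⟩) = 1/2.
After stage 1 the state is |+z⟩; P(|+x⟩) = |⟨+x|+z⟩|² = 1/2.
After stage 2 the state is |+x⟩; P(|+z⟩) = |⟨+z|+x⟩|² = 1/2.
Joint probability = 1/2 × 1/2 × 1/2 = 0.125.

0.125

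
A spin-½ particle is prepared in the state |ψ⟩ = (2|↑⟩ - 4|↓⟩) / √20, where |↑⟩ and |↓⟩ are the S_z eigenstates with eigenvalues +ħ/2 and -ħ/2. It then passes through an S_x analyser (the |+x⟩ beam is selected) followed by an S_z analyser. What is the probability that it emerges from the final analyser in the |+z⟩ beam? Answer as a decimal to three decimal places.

0.050

First analyser (S_x): P(|+x⟩) = |⟨+x|ψ⟩|² = 4/40.
After stage 1 the state is |+x⟩; P(|+z⟩) = |⟨+z|+x⟩|² = 1/2.
Joint probability = 4/40 × 1/2 = 0.050.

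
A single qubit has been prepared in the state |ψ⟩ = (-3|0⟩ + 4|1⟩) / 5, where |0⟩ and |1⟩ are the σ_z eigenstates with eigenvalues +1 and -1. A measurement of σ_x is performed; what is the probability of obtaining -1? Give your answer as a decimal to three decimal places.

0.980

|-x⟩ = (|0⟩ - |1⟩)/√2, so ⟨-x|ψ⟩ = (-7) / (√2·5).
P = |-7|² / 50 = 49/50.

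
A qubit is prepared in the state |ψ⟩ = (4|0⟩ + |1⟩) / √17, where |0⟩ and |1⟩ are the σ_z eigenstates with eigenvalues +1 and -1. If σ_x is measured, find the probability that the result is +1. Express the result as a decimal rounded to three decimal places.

0.735

|+x⟩ = (|0⟩ + |1⟩)/√2, so ⟨+x|ψ⟩ = (5) / (√2·√17).
P = |5|² / 34 = 25/34.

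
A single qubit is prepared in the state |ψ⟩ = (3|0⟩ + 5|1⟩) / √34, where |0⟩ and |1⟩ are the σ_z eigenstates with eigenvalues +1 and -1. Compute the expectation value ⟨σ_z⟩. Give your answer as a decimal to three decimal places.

-0.471

⟨σ_z⟩ = |a|² - |b|² divided by |a|²+|b|², with a, b the |0⟩, |1⟩ amplitudes.
= (9 - 25)/34 = -16/34.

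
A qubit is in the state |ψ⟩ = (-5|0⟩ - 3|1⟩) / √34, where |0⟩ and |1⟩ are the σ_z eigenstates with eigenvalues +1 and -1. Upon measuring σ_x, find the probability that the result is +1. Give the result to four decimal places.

0.9412

|+x⟩ = (|0⟩ + |1⟩)/√2, so ⟨+x|ψ⟩ = (-8) / (√2·√34).
P = |-8|² / 68 = 64/68.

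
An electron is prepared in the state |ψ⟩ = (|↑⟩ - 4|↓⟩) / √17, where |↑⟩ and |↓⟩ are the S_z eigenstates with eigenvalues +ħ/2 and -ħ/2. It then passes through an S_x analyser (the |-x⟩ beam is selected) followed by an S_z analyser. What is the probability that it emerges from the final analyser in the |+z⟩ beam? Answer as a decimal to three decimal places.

0.368

First analyser (S_x): P(|-x⟩) = |⟨-x|ψ⟩|² = 25/34.
After stage 1 the state is |-x⟩; P(|+z⟩) = |⟨+z|-x⟩|² = 1/2.
Joint probability = 25/34 × 1/2 = 0.368.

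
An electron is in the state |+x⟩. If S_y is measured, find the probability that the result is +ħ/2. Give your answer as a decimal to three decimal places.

0.500

In the S_z basis, |+x⟩ = (|+z⟩ + |-z⟩)/√2 and |+y⟩ = (|+z⟩ + i|-z⟩)/√2.
|⟨+y|+x⟩|² = 1/2.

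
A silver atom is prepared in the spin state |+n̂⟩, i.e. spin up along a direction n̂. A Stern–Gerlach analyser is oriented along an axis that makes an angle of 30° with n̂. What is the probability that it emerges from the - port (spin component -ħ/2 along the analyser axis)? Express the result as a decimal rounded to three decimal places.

0.067

For spin-½, the probability of finding spin-up along an axis at angle θ to the initial spin direction is cos²(θ/2); spin-down is sin²(θ/2).
θ = 30°, so P = sin²(15°) ≈ 0.067.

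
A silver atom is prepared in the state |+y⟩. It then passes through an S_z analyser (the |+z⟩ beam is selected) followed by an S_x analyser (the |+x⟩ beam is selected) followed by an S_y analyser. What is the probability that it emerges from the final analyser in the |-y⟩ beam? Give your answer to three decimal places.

0.125

First analyser (S_z): from |+y⟩, P(|+z⟩) = 1/2.
After stage 1 the state is |+z⟩; P(|+x⟩) = |⟨+x|+z⟩|² = 1/2.
After stage 2 the state is |+x⟩; P(|-y⟩) = |⟨-y|+x⟩|² = 1/2.
Joint probability = 1/2 × 1/2 × 1/2 = 0.125.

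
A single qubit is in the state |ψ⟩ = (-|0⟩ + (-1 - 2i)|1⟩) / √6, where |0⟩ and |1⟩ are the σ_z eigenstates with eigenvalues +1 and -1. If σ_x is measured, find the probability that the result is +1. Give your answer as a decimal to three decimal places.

|+x⟩ = (|0⟩ + |1⟩)/√2, so ⟨+x|ψ⟩ = (-2 - 2i) / (√2·√6).
P = |-2 - 2i|² / 12 = 8/12.

0.667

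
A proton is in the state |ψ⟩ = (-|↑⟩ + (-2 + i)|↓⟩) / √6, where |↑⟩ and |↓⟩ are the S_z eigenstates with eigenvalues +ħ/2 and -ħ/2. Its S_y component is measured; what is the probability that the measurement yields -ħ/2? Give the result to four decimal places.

0.6667

|-y⟩ = (|↑⟩ - i|↓⟩)/√2, so ⟨-y|ψ⟩ = (-2 - 2i) / (√2·√6).
P = |-2 - 2i|² / 12 = 8/12.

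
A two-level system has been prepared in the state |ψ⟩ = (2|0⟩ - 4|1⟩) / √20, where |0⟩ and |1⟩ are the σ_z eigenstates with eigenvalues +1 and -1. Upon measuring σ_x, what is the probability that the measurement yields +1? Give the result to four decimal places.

0.1000

|+x⟩ = (|0⟩ + |1⟩)/√2, so ⟨+x|ψ⟩ = (-2) / (√2·√20).
P = |-2|² / 40 = 4/40.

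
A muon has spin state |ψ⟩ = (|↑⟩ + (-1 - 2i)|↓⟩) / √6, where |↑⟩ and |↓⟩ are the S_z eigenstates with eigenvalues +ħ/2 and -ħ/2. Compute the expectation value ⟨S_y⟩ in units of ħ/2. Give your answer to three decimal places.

-0.667

⟨σ_y⟩ = 2 Im(a* b)/(|a|²+|b|²) with a = 1, b = (-1 - 2i).
a* b = (-1 - 2i), so ⟨σ_y⟩ = -4/6.
⟨S_y⟩ = (ħ/2)·⟨σ_y⟩.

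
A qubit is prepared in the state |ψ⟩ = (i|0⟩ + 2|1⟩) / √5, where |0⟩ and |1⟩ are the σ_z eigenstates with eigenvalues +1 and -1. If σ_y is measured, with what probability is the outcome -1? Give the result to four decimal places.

|-y⟩ = (|0⟩ - i|1⟩)/√2, so ⟨-y|ψ⟩ = (3i) / (√2·√5).
P = |3i|² / 10 = 9/10.

0.9000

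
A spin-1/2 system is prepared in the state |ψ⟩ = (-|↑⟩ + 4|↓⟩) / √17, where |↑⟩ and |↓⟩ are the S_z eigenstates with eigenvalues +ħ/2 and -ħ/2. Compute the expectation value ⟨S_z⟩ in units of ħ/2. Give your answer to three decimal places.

-0.882

⟨σ_z⟩ = |a|² - |b|² divided by |a|²+|b|², with a, b the |↑⟩, |↓⟩ amplitudes.
= (1 - 16)/17 = -15/17.
⟨S_z⟩ = (ħ/2)·⟨σ_z⟩.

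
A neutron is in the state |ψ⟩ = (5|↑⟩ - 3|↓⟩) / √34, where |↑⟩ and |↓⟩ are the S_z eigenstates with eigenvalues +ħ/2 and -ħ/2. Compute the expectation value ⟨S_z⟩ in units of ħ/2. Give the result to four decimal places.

⟨σ_z⟩ = |a|² - |b|² divided by |a|²+|b|², with a, b the |↑⟩, |↓⟩ amplitudes.
= (25 - 9)/34 = 16/34.
⟨S_z⟩ = (ħ/2)·⟨σ_z⟩.

0.4706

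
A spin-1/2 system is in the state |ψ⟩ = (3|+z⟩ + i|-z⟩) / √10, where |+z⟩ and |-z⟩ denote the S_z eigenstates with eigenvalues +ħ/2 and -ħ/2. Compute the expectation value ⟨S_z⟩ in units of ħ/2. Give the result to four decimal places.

0.8000

⟨σ_z⟩ = |a|² - |b|² divided by |a|²+|b|², with a, b the |+z⟩, |-z⟩ amplitudes.
= (9 - 1)/10 = 8/10.
⟨S_z⟩ = (ħ/2)·⟨σ_z⟩.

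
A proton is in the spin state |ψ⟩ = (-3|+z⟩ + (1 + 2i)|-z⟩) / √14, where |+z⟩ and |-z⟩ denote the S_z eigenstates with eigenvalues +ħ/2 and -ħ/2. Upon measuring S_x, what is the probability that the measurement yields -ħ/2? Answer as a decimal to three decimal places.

|-x⟩ = (|+z⟩ - |-z⟩)/√2, so ⟨-x|ψ⟩ = (-4 - 2i) / (√2·√14).
P = |-4 - 2i|² / 28 = 20/28.

0.714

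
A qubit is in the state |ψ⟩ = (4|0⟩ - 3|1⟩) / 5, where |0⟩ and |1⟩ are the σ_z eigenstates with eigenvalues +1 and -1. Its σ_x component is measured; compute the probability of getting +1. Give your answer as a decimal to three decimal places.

|+x⟩ = (|0⟩ + |1⟩)/√2, so ⟨+x|ψ⟩ = (1) / (√2·5).
P = |1|² / 50 = 1/50.

0.020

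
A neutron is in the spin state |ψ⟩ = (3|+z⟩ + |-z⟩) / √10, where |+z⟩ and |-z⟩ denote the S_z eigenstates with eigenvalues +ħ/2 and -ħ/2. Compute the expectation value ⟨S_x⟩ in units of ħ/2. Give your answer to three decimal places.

0.600

⟨σ_x⟩ = 2 Re(a* b)/(|a|²+|b|²) with a = 3, b = 1.
a* b = 3, so ⟨σ_x⟩ = 6/10.
⟨S_x⟩ = (ħ/2)·⟨σ_x⟩.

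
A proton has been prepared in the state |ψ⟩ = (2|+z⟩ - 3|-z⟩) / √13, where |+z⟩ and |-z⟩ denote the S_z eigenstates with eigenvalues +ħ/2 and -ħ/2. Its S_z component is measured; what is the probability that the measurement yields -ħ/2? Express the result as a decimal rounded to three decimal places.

0.692

The -ħ/2 outcome corresponds to |-z⟩. Its amplitude in |ψ⟩ is -3/√13.
P = |-3|² / 13 = 9/13.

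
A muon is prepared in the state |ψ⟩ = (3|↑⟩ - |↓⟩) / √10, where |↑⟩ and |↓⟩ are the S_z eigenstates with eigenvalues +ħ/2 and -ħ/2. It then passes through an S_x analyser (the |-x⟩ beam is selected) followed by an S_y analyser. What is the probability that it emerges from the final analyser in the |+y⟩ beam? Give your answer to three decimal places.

First analyser (S_x): P(|-x⟩) = |⟨-x|ψ⟩|² = 16/20.
After stage 1 the state is |-x⟩; P(|+y⟩) = |⟨+y|-x⟩|² = 1/2.
Joint probability = 16/20 × 1/2 = 0.400.

0.400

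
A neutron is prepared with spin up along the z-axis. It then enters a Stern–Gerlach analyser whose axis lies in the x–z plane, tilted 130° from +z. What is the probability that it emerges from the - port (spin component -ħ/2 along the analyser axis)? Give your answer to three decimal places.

For spin-½, the probability of finding spin-up along an axis at angle θ to the initial spin direction is cos²(θ/2); spin-down is sin²(θ/2).
θ = 130°, so P = sin²(65°) ≈ 0.821.

0.821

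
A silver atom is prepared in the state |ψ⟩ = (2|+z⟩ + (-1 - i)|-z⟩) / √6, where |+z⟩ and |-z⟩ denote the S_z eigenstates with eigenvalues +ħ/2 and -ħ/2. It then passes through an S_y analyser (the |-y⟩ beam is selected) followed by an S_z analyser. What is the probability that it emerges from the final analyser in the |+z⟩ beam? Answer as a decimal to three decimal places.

First analyser (S_y): P(|-y⟩) = |⟨-y|ψ⟩|² = 10/12.
After stage 1 the state is |-y⟩; P(|+z⟩) = |⟨+z|-y⟩|² = 1/2.
Joint probability = 10/12 × 1/2 = 0.417.

0.417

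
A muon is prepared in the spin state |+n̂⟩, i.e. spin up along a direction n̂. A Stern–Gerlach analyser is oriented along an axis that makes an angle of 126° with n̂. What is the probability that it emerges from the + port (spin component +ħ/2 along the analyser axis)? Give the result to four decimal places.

For spin-½, the probability of finding spin-up along an axis at angle θ to the initial spin direction is cos²(θ/2); spin-down is sin²(θ/2).
θ = 126°, so P = cos²(63°) ≈ 0.2061.

0.2061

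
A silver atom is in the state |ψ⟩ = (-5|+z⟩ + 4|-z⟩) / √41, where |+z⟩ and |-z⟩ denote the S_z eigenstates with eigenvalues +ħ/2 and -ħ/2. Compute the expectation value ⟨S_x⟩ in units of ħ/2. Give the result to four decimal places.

-0.9756

⟨σ_x⟩ = 2 Re(a* b)/(|a|²+|b|²) with a = -5, b = 4.
a* b = -20, so ⟨σ_x⟩ = -40/41.
⟨S_x⟩ = (ħ/2)·⟨σ_x⟩.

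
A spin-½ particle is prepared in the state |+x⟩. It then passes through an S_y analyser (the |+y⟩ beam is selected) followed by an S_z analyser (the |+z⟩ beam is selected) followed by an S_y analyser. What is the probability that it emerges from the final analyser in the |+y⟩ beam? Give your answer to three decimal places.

0.125

First analyser (S_y): from |+x⟩, P(|+y⟩) = 1/2.
After stage 1 the state is |+y⟩; P(|+z⟩) = |⟨+z|+y⟩|² = 1/2.
After stage 2 the state is |+z⟩; P(|+y⟩) = |⟨+y|+z⟩|² = 1/2.
Joint probability = 1/2 × 1/2 × 1/2 = 0.125.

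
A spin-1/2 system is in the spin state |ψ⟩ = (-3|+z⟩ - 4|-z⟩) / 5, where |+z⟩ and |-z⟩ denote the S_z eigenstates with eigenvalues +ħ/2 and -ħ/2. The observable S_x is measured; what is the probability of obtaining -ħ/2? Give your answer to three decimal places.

|-x⟩ = (|+z⟩ - |-z⟩)/√2, so ⟨-x|ψ⟩ = (1) / (√2·5).
P = |1|² / 50 = 1/50.

0.020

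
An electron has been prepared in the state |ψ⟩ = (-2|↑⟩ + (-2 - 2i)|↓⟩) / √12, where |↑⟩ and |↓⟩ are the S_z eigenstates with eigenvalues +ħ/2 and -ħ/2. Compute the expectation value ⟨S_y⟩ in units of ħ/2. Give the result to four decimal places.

0.6667

⟨σ_y⟩ = 2 Im(a* b)/(|a|²+|b|²) with a = -2, b = (-2 - 2i).
a* b = (4 + 4i), so ⟨σ_y⟩ = 8/12.
⟨S_y⟩ = (ħ/2)·⟨σ_y⟩.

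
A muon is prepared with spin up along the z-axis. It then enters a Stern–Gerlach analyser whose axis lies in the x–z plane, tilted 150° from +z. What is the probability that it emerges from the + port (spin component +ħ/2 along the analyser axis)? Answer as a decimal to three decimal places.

For spin-½, the probability of finding spin-up along an axis at angle θ to the initial spin direction is cos²(θ/2); spin-down is sin²(θ/2).
θ = 150°, so P = cos²(75°) ≈ 0.067.

0.067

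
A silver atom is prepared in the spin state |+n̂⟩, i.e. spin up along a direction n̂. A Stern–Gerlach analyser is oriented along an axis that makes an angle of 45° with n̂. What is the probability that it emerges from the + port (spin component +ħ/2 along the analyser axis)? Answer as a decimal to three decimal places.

For spin-½, the probability of finding spin-up along an axis at angle θ to the initial spin direction is cos²(θ/2); spin-down is sin²(θ/2).
θ = 45°, so P = cos²(22.5°) ≈ 0.854.

0.854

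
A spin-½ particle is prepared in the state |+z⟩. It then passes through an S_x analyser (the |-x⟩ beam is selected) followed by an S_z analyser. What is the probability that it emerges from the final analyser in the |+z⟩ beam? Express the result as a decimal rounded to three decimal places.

0.250

First analyser (S_x): from |+z⟩, P(|-x⟩) = 1/2.
After stage 1 the state is |-x⟩; P(|+z⟩) = |⟨+z|-x⟩|² = 1/2.
Joint probability = 1/2 × 1/2 = 0.250.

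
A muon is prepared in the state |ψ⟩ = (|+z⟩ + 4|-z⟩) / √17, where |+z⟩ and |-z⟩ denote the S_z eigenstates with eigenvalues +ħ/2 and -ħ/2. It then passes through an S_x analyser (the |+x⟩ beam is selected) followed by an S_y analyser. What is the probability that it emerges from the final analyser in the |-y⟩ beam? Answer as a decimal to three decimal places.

First analyser (S_x): P(|+x⟩) = |⟨+x|ψ⟩|² = 25/34.
After stage 1 the state is |+x⟩; P(|-y⟩) = |⟨-y|+x⟩|² = 1/2.
Joint probability = 25/34 × 1/2 = 0.368.

0.368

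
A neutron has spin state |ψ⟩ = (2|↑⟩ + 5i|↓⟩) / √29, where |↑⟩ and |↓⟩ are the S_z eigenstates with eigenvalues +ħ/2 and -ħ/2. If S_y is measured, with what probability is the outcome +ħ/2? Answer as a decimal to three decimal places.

0.845

|+y⟩ = (|↑⟩ + i|↓⟩)/√2, so ⟨+y|ψ⟩ = (7) / (√2·√29).
P = |7|² / 58 = 49/58.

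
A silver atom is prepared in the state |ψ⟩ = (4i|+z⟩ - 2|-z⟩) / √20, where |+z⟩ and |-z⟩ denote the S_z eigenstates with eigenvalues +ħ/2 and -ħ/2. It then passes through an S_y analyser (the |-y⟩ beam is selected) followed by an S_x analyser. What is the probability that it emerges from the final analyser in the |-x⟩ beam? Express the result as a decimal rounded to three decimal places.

0.050

First analyser (S_y): P(|-y⟩) = |⟨-y|ψ⟩|² = 4/40.
After stage 1 the state is |-y⟩; P(|-x⟩) = |⟨-x|-y⟩|² = 1/2.
Joint probability = 4/40 × 1/2 = 0.050.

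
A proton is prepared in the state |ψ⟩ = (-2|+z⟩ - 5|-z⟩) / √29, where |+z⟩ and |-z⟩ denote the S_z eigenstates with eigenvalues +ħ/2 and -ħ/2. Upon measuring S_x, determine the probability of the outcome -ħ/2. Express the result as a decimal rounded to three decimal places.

|-x⟩ = (|+z⟩ - |-z⟩)/√2, so ⟨-x|ψ⟩ = (3) / (√2·√29).
P = |3|² / 58 = 9/58.

0.155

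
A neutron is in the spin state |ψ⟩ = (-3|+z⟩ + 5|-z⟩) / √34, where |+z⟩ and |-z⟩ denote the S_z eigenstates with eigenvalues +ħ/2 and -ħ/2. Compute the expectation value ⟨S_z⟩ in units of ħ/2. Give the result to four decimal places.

-0.4706

⟨σ_z⟩ = |a|² - |b|² divided by |a|²+|b|², with a, b the |+z⟩, |-z⟩ amplitudes.
= (9 - 25)/34 = -16/34.
⟨S_z⟩ = (ħ/2)·⟨σ_z⟩.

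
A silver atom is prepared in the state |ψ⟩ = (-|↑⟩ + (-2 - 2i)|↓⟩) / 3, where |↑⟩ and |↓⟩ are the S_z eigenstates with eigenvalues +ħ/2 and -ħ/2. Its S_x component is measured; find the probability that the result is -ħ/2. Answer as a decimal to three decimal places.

|-x⟩ = (|↑⟩ - |↓⟩)/√2, so ⟨-x|ψ⟩ = (1 + 2i) / (√2·3).
P = |1 + 2i|² / 18 = 5/18.

0.278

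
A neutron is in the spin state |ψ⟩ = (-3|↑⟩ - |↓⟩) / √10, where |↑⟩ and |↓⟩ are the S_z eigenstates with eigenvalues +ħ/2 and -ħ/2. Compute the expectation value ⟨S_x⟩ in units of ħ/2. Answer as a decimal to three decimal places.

0.600

⟨σ_x⟩ = 2 Re(a* b)/(|a|²+|b|²) with a = -3, b = -1.
a* b = 3, so ⟨σ_x⟩ = 6/10.
⟨S_x⟩ = (ħ/2)·⟨σ_x⟩.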